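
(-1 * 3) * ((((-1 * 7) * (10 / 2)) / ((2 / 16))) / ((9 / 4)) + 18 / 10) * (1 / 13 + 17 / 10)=424963 / 650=653.79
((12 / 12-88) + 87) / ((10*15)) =0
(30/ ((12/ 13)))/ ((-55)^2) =13/ 1210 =0.01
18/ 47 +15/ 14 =957/ 658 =1.45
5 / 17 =0.29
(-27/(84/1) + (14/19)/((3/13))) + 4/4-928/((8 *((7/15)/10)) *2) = -1977421/1596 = -1238.99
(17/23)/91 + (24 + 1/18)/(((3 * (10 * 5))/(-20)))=-903974/282555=-3.20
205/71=2.89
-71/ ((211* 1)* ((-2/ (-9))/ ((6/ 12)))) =-639/ 844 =-0.76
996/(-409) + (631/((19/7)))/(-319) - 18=-52464391/2478949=-21.16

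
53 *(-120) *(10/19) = -63600/19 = -3347.37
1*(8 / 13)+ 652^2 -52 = 5525684 / 13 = 425052.62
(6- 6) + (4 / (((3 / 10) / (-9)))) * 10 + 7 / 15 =-17993 / 15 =-1199.53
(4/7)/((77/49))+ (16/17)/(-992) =4205/11594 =0.36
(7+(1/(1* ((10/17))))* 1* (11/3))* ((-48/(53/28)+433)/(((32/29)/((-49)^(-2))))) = 49747673/24432576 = 2.04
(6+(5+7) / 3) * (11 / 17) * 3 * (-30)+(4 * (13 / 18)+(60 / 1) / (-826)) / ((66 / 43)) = -1210517846 / 2085237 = -580.52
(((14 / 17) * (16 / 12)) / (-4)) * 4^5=-14336 / 51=-281.10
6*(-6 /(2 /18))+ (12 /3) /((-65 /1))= -21064 /65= -324.06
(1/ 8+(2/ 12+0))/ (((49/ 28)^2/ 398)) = 796/ 21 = 37.90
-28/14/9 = -2/9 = -0.22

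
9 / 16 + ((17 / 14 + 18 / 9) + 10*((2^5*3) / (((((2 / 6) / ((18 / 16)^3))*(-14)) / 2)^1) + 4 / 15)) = -194665 / 336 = -579.36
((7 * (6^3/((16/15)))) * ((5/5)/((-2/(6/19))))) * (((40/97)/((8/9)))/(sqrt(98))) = -54675 * sqrt(2)/7372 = -10.49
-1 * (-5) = 5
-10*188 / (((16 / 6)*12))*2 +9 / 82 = -4813 / 41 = -117.39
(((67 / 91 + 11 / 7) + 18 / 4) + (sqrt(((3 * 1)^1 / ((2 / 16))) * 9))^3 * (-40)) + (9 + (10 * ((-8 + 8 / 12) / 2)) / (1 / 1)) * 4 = -51840 * sqrt(6) - 8101 / 78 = -127085.41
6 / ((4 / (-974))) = -1461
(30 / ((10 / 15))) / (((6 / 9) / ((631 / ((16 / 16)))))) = 85185 / 2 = 42592.50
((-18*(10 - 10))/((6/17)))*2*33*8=0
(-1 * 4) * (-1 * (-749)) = -2996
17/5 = 3.40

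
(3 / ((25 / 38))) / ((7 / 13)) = 1482 / 175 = 8.47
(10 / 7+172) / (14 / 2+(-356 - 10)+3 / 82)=-0.48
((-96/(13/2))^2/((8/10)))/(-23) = -46080/3887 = -11.85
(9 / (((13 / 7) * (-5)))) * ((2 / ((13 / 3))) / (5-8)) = 126 / 845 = 0.15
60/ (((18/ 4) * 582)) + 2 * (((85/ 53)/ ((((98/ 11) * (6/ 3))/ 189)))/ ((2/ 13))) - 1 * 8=213.17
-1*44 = -44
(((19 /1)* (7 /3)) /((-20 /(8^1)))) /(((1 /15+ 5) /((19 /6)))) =-133 /12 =-11.08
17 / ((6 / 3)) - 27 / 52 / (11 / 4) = 2377 / 286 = 8.31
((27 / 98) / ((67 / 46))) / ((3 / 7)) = 207 / 469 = 0.44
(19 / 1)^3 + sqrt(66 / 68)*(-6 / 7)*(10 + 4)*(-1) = 6*sqrt(1122) / 17 + 6859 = 6870.82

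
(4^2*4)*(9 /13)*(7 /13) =4032 /169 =23.86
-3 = -3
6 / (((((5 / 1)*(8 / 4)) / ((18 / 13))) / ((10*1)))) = 108 / 13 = 8.31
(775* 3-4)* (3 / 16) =6963 / 16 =435.19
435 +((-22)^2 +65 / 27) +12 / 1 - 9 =24959 / 27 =924.41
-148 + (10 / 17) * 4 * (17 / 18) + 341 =1757 / 9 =195.22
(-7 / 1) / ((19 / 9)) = -63 / 19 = -3.32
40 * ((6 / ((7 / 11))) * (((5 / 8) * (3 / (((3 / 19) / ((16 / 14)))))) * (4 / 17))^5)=20918084352000000 / 167044756193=125224.43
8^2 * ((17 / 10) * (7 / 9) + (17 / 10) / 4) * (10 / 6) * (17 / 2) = 42772 / 27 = 1584.15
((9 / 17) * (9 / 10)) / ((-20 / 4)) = -81 / 850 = -0.10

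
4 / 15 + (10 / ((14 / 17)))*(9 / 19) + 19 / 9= 48656 / 5985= 8.13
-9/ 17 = -0.53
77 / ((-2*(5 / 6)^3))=-8316 / 125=-66.53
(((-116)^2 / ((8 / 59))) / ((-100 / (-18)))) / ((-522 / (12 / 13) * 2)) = -5133 / 325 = -15.79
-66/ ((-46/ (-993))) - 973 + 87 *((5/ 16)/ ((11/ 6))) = -4823009/ 2024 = -2382.91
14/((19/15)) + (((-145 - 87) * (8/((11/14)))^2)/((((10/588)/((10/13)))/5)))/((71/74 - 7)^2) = -296711886559970/1990563861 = -149059.22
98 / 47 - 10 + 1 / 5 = -1813 / 235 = -7.71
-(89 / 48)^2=-7921 / 2304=-3.44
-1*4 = -4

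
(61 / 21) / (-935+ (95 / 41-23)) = -2501 / 822843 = -0.00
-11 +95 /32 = -257 /32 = -8.03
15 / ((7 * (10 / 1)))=3 / 14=0.21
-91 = -91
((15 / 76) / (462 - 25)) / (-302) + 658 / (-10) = -3299877971 / 50150120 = -65.80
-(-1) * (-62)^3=-238328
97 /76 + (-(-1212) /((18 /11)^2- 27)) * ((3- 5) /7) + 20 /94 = 385752869 /24528924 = 15.73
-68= -68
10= 10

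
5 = 5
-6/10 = -3/5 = -0.60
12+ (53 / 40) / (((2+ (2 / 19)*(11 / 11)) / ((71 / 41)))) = 858697 / 65600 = 13.09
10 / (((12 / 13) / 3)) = 65 / 2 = 32.50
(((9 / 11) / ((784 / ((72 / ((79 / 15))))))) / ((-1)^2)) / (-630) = -27 / 1192268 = -0.00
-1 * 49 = -49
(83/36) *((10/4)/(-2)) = -415/144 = -2.88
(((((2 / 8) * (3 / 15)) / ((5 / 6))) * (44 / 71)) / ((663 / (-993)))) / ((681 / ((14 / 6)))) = -50974 / 267139275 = -0.00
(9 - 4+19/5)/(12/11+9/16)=7744/1455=5.32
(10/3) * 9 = 30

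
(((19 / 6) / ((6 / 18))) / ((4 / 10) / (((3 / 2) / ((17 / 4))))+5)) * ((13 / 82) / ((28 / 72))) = 33345 / 52808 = 0.63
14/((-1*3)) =-14/3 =-4.67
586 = 586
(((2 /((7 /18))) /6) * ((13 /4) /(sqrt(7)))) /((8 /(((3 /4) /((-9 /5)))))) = -65 * sqrt(7) /3136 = -0.05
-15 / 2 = -7.50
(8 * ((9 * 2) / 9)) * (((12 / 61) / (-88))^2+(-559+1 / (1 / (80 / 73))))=-293391440684 / 32867593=-8926.47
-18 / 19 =-0.95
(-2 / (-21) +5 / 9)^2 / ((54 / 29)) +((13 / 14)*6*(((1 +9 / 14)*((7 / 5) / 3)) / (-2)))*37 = -168875977 / 2143260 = -78.79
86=86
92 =92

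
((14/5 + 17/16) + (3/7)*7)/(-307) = -549/24560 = -0.02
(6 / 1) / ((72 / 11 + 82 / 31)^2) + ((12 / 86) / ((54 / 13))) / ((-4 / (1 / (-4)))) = 1111939285 / 15204387888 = 0.07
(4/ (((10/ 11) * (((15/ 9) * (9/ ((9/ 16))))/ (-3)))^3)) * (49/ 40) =-47544651/ 5120000000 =-0.01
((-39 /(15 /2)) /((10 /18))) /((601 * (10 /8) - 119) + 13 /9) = -8424 /570325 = -0.01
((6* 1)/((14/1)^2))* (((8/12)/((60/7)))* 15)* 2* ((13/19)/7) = 13/1862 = 0.01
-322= -322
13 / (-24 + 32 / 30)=-195 / 344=-0.57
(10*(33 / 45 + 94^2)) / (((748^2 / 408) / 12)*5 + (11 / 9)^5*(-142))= 480.01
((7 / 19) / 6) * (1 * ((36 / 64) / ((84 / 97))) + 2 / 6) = 1321 / 21888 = 0.06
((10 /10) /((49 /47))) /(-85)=-47 /4165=-0.01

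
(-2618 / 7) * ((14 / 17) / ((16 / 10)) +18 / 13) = -18469 / 26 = -710.35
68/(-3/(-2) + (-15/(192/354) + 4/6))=-2.67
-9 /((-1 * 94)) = 9 /94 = 0.10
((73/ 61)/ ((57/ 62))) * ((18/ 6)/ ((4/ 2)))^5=183303/ 18544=9.88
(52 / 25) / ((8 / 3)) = 39 / 50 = 0.78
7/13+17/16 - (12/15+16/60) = 1667/3120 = 0.53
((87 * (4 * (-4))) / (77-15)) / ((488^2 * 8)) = -87 / 7382464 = -0.00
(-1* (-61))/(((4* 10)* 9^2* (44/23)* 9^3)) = 1403/103926240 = 0.00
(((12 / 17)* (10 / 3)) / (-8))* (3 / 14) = -15 / 238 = -0.06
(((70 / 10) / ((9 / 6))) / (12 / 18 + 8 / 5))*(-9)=-315 / 17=-18.53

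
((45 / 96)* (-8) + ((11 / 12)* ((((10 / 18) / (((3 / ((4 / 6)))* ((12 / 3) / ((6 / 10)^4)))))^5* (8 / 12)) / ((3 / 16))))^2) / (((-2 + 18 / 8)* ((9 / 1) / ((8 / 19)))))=-81472098827362060546874758 / 116097740828990936279296875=-0.70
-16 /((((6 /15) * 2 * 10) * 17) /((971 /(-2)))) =971 /17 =57.12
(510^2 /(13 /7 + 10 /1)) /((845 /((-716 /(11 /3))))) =-782172720 /154297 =-5069.27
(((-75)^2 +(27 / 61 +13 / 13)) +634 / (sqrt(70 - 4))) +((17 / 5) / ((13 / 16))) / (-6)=317 * sqrt(66) / 33 +66918239 / 11895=5703.79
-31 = -31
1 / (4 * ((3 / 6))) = 1 / 2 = 0.50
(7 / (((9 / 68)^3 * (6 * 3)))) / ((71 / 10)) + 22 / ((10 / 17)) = 61.02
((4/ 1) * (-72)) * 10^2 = -28800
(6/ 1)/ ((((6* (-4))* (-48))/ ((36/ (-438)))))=-1/ 2336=-0.00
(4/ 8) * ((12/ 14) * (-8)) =-24/ 7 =-3.43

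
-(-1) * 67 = 67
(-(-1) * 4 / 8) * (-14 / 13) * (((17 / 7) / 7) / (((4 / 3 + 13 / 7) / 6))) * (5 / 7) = -1530 / 6097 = -0.25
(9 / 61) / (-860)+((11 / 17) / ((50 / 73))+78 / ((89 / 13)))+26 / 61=5065528597 / 396859900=12.76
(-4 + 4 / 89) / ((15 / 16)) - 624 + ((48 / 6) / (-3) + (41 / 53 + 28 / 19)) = -281702173 / 448115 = -628.64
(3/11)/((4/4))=3/11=0.27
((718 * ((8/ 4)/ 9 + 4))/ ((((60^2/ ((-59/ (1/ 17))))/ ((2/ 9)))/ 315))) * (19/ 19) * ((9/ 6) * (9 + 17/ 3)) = -526792651/ 405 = -1300722.60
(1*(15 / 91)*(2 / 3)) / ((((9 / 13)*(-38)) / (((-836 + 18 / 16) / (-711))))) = -33395 / 6808536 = -0.00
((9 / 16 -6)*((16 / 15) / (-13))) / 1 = 29 / 65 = 0.45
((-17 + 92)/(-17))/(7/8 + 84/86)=-2.38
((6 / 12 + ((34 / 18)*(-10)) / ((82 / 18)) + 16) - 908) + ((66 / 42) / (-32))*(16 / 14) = -7197865 / 8036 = -895.70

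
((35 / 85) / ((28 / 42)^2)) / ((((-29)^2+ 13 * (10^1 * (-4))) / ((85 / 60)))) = 7 / 1712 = 0.00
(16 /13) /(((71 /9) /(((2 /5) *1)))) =288 /4615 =0.06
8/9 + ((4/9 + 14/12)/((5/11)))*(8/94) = 2518/2115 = 1.19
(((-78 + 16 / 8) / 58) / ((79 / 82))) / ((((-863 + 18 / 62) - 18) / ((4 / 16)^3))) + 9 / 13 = 9007352945 / 13010167456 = 0.69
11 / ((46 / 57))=627 / 46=13.63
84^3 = 592704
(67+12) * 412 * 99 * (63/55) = 3690943.20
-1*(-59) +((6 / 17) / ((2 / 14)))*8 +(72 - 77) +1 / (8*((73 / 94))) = 366967 / 4964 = 73.93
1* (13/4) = 13/4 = 3.25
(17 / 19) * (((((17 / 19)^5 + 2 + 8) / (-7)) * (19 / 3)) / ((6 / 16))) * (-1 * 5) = 114.13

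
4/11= 0.36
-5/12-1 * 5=-5.42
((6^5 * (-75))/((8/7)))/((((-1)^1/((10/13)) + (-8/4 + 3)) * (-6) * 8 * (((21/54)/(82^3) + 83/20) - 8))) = 251217045000/27292711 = 9204.55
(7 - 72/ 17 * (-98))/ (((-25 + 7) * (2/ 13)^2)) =-1212575/ 1224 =-990.67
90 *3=270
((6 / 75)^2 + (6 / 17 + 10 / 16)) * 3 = 251007 / 85000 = 2.95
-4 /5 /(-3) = 4 /15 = 0.27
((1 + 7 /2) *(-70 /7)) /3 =-15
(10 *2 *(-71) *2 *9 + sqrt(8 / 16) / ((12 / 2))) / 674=-12780 / 337 + sqrt(2) / 8088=-37.92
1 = 1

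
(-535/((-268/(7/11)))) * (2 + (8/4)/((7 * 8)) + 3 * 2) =120375/11792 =10.21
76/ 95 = 4/ 5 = 0.80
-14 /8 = -1.75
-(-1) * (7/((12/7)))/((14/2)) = 7/12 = 0.58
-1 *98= -98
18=18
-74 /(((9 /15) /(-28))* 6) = 5180 /9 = 575.56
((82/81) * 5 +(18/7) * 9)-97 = -39007/567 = -68.80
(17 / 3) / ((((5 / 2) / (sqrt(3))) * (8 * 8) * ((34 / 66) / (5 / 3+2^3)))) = 319 * sqrt(3) / 480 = 1.15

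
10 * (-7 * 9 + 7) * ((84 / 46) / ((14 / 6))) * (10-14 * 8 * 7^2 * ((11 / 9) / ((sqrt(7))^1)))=-100800 / 23 + 9658880 * sqrt(7) / 23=1106704.11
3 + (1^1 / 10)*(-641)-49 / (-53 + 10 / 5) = -30671 / 510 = -60.14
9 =9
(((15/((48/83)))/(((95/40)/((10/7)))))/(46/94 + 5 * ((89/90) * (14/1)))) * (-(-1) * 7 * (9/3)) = 2633175/560272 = 4.70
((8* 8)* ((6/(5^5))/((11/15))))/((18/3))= 0.03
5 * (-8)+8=-32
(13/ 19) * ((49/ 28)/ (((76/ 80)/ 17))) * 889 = 6876415/ 361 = 19048.24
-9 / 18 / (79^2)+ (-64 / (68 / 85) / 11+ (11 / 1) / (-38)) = -9864005 / 1304369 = -7.56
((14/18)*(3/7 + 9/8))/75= 29/1800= 0.02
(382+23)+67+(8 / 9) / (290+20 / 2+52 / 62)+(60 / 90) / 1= 19836526 / 41967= 472.67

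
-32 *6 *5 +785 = -175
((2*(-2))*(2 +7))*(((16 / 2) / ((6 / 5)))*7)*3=-5040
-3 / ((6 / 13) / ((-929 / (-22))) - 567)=12077 / 2282509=0.01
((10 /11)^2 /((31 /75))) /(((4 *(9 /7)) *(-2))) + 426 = 9583181 /22506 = 425.81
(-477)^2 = 227529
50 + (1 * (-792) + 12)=-730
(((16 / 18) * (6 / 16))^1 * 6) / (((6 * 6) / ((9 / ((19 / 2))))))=1 / 19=0.05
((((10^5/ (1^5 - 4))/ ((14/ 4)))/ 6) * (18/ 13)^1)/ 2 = -100000/ 91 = -1098.90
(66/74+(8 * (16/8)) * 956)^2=320339020225/1369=233994901.55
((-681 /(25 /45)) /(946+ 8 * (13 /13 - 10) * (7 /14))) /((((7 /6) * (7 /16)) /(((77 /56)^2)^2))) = -269204067 /28537600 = -9.43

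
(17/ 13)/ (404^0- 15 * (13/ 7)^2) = -833/ 32318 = -0.03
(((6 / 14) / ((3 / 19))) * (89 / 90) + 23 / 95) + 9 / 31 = 1193567 / 371070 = 3.22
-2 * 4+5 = -3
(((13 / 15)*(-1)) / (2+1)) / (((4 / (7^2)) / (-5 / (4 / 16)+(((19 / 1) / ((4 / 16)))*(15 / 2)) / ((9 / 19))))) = -226135 / 54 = -4187.69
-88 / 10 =-44 / 5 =-8.80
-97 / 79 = -1.23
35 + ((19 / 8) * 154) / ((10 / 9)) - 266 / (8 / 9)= 2597 / 40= 64.92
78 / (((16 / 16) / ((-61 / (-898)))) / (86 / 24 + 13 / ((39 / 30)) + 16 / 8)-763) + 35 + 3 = 329435324 / 8692765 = 37.90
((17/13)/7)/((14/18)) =153/637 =0.24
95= 95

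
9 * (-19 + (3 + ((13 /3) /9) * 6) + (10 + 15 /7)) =-61 /7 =-8.71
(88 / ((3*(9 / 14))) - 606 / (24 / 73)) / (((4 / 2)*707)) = -194143 / 152712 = -1.27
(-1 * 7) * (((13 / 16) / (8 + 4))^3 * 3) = -15379 / 2359296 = -0.01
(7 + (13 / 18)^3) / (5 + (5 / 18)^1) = 43021 / 30780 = 1.40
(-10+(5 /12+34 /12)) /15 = -9 /20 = -0.45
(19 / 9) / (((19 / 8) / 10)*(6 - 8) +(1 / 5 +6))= 760 / 2061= 0.37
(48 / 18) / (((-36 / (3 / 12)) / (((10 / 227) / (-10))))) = 1 / 12258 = 0.00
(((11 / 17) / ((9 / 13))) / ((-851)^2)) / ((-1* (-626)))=143 / 69362523378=0.00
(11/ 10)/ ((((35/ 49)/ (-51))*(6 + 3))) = -1309/ 150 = -8.73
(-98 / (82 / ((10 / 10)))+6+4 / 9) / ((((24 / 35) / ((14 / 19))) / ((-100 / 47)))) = -11864125 / 988551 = -12.00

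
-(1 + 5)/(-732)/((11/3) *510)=1/228140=0.00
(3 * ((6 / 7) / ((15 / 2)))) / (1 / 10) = 24 / 7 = 3.43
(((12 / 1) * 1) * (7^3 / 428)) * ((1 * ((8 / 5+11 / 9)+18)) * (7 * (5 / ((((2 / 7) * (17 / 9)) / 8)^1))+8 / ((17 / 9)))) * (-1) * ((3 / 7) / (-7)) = 58322628 / 9095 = 6412.60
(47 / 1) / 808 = 47 / 808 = 0.06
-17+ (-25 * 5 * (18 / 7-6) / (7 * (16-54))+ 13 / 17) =-282456 / 15827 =-17.85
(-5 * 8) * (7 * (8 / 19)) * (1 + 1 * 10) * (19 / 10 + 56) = -75087.16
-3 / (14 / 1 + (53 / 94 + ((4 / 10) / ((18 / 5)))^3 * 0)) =-282 / 1369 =-0.21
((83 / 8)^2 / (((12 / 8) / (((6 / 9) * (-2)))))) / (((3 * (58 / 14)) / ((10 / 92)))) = -241115 / 288144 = -0.84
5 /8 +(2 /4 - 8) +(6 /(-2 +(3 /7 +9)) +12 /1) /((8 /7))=901 /208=4.33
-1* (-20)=20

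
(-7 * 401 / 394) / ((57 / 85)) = -238595 / 22458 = -10.62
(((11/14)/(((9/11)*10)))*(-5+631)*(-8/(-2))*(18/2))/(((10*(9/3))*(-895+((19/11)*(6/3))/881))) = -0.08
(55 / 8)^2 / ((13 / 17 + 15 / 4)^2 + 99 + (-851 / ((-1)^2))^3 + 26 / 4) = -874225 / 11398990934972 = -0.00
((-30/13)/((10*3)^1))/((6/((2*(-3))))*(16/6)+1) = 3/65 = 0.05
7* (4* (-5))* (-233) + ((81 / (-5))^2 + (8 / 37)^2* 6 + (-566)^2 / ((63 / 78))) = 308702419889 / 718725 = 429513.96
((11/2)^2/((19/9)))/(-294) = -363/7448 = -0.05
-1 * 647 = -647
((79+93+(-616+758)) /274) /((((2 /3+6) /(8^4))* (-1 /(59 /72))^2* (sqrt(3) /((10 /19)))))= 17488544* sqrt(3) /210843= 143.67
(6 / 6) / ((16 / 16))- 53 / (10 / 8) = -207 / 5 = -41.40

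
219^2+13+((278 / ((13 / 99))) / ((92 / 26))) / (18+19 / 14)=299214596 / 6233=48004.91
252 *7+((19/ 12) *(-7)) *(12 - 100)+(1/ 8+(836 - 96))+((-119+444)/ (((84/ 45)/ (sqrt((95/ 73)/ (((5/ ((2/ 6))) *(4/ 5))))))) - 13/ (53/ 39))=1625 *sqrt(20805)/ 4088+4413703/ 1272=3527.23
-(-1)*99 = 99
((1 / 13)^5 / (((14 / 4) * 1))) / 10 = 1 / 12995255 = 0.00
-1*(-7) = 7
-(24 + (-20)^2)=-424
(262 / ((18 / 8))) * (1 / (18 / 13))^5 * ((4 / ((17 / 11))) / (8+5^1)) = 41156401 / 9034497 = 4.56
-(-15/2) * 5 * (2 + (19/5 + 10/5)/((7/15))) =541.07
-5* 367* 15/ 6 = -9175/ 2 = -4587.50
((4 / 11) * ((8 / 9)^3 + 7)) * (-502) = -11274920 / 8019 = -1406.03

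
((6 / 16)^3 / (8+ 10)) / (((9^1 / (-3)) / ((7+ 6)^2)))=-0.17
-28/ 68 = -7/ 17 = -0.41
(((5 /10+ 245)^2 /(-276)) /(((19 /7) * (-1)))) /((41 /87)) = 48939443 /286672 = 170.72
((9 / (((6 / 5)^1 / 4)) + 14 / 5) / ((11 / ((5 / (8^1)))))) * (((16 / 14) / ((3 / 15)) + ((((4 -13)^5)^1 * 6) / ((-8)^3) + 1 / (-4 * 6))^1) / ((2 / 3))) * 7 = 153773903 / 11264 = 13651.80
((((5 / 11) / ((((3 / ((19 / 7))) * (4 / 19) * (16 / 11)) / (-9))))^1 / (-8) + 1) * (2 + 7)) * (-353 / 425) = -28589823 / 1523200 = -18.77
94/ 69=1.36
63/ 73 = 0.86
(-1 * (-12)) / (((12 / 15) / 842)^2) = 13293075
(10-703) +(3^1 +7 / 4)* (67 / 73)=-201083 / 292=-688.64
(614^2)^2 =142125984016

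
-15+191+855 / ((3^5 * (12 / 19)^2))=718583 / 3888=184.82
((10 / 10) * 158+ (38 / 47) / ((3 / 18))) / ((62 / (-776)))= -2969752 / 1457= -2038.26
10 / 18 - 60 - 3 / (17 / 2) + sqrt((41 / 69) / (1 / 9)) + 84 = sqrt(2829) / 23 + 3703 / 153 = 26.52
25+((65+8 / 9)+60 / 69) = 91.76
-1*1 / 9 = -1 / 9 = -0.11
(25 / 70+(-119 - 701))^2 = 131675625 / 196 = 671814.41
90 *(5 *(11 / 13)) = 4950 / 13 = 380.77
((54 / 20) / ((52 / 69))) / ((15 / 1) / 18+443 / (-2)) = -5589 / 344240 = -0.02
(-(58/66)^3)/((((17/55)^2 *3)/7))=-4268075/257499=-16.58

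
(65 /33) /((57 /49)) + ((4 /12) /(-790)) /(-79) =198776477 /117393210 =1.69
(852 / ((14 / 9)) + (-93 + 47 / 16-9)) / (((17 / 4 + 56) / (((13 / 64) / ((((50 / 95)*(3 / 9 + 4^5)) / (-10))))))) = -37234509 / 1327142656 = -0.03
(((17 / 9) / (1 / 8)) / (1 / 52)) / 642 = 3536 / 2889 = 1.22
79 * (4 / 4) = 79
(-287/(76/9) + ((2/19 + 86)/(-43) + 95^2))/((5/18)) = 264384783/8170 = 32360.44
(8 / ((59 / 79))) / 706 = 316 / 20827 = 0.02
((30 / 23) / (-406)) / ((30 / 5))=-5 / 9338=-0.00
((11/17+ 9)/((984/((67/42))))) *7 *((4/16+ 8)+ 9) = 1541/816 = 1.89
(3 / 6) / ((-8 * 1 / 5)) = -5 / 16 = -0.31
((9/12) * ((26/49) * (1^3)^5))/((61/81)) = 3159/5978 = 0.53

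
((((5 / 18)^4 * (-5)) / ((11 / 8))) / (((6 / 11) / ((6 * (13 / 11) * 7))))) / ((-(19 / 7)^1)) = 1990625 / 2742498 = 0.73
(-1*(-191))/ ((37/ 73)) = 13943/ 37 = 376.84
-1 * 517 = -517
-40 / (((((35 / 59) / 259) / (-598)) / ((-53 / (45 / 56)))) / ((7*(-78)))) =5641312931072 / 15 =376087528738.13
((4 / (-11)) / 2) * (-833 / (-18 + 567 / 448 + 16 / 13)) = -1386112 / 141889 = -9.77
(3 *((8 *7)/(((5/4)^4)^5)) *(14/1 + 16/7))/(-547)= -3008263813595136/52165985107421875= -0.06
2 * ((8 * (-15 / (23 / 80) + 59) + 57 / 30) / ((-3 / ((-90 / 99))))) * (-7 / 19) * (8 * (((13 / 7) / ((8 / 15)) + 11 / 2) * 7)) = -91524874 / 14421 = -6346.64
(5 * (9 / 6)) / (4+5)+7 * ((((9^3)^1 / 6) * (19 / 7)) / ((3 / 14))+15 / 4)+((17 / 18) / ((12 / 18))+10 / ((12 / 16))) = 10814.83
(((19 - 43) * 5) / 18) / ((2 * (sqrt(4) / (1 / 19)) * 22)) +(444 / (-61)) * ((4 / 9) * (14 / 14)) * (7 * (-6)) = 10392847 / 76494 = 135.86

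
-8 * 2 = -16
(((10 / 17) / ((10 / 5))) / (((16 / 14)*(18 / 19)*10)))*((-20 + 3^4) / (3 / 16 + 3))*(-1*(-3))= 8113 / 5202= 1.56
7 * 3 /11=21 /11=1.91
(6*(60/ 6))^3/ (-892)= -54000/ 223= -242.15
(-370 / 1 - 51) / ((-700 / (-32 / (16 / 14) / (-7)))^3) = 421 / 5359375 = 0.00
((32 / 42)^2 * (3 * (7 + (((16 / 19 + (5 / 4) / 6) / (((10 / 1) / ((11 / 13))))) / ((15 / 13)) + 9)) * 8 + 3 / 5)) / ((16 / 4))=35244128 / 628425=56.08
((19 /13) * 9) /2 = 171 /26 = 6.58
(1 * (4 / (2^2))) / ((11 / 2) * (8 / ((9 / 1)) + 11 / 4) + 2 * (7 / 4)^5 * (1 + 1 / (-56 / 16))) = 4608 / 200269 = 0.02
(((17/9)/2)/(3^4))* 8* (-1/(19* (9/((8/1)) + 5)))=-544/678699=-0.00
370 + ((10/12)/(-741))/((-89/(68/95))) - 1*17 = 1326959863/3759093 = 353.00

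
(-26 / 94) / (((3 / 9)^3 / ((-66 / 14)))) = 35.21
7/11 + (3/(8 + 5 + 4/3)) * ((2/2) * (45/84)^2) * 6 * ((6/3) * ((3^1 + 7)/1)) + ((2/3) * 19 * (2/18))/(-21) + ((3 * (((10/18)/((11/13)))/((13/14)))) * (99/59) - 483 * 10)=-1067458060447/221525766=-4818.66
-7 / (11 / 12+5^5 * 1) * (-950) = 79800 / 37511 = 2.13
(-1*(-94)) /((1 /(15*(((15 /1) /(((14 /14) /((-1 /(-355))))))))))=4230 /71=59.58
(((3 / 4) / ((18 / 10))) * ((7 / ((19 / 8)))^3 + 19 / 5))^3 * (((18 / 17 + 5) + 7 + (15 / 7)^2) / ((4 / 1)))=5025560499584974190101 / 619312555583785728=8114.74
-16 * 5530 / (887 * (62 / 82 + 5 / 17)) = -15417640 / 162321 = -94.98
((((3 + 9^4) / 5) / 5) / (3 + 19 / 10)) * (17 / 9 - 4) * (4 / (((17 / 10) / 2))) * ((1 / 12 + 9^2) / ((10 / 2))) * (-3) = 46228064 / 1785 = 25898.08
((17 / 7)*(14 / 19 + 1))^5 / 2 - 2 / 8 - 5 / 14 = 111032256464719 / 166463183572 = 667.01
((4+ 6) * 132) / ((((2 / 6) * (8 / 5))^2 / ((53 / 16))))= 1967625 / 128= 15372.07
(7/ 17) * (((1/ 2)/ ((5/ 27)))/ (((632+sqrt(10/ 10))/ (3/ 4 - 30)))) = -7371/ 143480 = -0.05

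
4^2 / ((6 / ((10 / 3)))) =80 / 9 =8.89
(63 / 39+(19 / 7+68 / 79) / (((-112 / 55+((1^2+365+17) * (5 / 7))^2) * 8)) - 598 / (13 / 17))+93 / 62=-778.88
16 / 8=2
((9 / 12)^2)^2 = 81 / 256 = 0.32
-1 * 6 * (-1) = 6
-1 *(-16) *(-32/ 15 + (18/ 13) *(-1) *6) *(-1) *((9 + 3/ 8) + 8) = 566008/ 195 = 2902.61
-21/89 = -0.24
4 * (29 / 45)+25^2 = 28241 / 45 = 627.58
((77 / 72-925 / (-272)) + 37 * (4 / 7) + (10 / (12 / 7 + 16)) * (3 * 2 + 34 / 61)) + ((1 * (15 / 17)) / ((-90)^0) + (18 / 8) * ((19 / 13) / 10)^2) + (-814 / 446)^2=33.58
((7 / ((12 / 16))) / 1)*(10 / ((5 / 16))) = 298.67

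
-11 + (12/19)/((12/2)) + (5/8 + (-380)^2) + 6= 21948151/152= 144395.73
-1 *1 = -1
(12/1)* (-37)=-444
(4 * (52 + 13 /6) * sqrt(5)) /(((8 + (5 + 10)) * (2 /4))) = 42.13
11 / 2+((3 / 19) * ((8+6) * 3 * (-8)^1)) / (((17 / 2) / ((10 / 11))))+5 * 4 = 140883 / 7106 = 19.83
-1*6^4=-1296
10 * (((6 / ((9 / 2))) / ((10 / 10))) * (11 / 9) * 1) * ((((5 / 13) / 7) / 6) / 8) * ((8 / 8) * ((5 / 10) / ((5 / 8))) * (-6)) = -0.09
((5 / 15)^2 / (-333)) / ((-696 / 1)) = 1 / 2085912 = 0.00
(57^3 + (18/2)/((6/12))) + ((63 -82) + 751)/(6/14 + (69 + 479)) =711030153/3839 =185212.33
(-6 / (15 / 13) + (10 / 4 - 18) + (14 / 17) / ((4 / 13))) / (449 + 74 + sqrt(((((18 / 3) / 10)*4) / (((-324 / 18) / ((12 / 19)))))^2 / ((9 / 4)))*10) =-87324 / 2536655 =-0.03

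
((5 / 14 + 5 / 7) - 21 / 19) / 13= -9 / 3458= -0.00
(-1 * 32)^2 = 1024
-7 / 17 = -0.41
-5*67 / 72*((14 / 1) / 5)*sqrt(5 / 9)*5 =-2345*sqrt(5) / 108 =-48.55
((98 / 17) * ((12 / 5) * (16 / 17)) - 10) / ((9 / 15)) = 4366 / 867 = 5.04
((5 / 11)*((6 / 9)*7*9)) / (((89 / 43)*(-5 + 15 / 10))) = -2580 / 979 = -2.64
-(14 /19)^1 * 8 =-112 /19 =-5.89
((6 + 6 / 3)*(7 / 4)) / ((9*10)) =7 / 45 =0.16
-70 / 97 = -0.72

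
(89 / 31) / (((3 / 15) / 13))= 5785 / 31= 186.61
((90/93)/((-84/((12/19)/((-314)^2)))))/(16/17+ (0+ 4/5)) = -1275/30081836792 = -0.00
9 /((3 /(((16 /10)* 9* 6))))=1296 /5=259.20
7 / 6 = 1.17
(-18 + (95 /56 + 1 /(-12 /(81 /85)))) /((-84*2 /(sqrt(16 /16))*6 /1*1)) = 77983 /4798080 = 0.02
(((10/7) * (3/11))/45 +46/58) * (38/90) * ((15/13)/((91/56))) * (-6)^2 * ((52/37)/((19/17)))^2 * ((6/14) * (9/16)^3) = 3394702953/3252623528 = 1.04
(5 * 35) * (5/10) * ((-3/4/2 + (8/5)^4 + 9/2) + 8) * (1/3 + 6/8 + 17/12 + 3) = 8989.08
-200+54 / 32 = -3173 / 16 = -198.31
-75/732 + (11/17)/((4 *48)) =-19729/199104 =-0.10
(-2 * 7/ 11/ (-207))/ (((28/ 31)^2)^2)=923521/ 99969408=0.01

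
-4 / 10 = -2 / 5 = -0.40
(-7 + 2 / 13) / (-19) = 89 / 247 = 0.36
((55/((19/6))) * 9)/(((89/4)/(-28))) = -332640/1691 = -196.71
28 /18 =1.56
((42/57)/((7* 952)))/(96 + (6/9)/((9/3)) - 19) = 9/6285580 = 0.00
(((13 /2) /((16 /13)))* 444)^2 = 351900081 /64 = 5498438.77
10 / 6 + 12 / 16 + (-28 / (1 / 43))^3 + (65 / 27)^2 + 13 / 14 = -35625832210985 / 20412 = -1745337654.86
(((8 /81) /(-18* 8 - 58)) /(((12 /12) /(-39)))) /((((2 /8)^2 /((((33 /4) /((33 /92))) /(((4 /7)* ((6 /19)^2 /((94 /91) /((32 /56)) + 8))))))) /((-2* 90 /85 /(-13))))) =2324840 /11817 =196.74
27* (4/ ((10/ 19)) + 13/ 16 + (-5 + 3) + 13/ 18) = 15411/ 80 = 192.64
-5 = -5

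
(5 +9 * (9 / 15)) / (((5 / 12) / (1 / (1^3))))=624 / 25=24.96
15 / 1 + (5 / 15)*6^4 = 447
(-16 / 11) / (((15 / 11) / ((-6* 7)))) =224 / 5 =44.80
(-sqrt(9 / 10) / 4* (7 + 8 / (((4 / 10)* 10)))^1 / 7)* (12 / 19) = -81* sqrt(10) / 1330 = -0.19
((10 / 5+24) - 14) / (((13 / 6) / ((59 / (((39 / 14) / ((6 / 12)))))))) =9912 / 169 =58.65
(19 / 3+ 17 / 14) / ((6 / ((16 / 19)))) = 1268 / 1197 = 1.06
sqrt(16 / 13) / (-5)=-4 * sqrt(13) / 65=-0.22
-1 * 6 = -6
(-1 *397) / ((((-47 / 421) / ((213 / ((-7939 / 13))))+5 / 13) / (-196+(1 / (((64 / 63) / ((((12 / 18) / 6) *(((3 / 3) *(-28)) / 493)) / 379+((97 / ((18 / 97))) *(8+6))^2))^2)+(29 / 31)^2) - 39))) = -4772347550093446862149635709729050076324163 / 3048076542789064809897984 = -1565691505150533976.41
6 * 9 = 54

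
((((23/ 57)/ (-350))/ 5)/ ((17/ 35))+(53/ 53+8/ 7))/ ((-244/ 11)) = -7992479/ 82752600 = -0.10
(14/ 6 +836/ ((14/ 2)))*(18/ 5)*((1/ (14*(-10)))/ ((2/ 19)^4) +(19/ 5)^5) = 7884573887817/ 24500000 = 321819.34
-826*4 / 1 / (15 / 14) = -46256 / 15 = -3083.73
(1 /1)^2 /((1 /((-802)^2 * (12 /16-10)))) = -5949637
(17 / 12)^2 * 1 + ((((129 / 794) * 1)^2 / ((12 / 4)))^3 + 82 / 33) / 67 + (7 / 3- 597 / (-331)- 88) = -81.82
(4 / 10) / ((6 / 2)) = 2 / 15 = 0.13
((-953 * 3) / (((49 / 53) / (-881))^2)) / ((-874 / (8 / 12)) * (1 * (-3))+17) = -6233295435891 / 9483950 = -657246.76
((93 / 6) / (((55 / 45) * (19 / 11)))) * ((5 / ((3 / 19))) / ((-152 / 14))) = -21.41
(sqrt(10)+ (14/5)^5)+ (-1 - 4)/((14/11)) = sqrt(10)+ 7357661/43750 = 171.34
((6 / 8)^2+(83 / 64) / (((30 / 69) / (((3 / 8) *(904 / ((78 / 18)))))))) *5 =1946133 / 1664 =1169.55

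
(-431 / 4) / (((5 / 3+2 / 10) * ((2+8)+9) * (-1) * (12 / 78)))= 84045 / 4256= 19.75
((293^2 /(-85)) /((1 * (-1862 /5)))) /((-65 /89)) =-7640561 /2057510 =-3.71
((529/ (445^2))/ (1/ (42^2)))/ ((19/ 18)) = 16796808/ 3762475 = 4.46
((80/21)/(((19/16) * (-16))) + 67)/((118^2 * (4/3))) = 26653/7407568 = 0.00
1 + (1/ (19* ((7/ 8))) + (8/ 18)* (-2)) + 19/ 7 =3454/ 1197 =2.89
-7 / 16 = -0.44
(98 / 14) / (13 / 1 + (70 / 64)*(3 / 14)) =64 / 121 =0.53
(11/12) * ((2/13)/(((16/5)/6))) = 55/208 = 0.26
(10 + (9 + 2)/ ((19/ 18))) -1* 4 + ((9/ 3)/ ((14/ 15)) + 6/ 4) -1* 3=2412/ 133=18.14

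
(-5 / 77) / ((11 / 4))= -0.02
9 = 9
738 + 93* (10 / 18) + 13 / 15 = 11858 / 15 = 790.53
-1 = -1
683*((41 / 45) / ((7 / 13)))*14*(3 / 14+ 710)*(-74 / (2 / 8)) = -1071413373992 / 315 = -3401312298.39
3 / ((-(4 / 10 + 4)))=-15 / 22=-0.68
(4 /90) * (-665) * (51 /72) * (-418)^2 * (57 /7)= -268070297 /9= -29785588.56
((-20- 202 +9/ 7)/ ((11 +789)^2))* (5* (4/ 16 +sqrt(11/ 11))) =-309/ 143360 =-0.00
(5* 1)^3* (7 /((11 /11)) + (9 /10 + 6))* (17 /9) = 3281.94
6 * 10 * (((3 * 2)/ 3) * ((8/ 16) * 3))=180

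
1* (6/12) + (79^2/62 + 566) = 20682/31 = 667.16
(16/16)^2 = 1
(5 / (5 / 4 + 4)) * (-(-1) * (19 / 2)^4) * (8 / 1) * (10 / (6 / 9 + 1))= 2606420 / 7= 372345.71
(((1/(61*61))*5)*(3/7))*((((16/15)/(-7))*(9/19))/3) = -48/3464251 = -0.00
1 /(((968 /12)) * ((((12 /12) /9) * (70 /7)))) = 27 /2420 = 0.01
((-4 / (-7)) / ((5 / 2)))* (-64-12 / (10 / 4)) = -2752 / 175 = -15.73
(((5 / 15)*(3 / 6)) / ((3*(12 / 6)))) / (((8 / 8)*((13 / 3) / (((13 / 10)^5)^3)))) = 3937376385699289 / 12000000000000000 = 0.33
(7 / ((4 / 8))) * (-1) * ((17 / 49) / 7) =-0.69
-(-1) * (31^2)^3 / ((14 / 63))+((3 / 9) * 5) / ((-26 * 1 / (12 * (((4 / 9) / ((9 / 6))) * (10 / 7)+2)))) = 3993766562.64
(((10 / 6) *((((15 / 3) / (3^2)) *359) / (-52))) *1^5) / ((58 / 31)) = -278225 / 81432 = -3.42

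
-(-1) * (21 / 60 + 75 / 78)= 1.31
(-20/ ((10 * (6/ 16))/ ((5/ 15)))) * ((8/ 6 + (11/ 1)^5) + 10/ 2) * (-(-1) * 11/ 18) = -42519136/ 243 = -174975.87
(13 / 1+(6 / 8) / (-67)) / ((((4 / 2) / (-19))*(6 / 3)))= -66139 / 1072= -61.70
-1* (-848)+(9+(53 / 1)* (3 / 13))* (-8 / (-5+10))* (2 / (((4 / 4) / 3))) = 41872 / 65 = 644.18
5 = 5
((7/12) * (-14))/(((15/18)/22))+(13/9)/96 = -931327/4320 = -215.58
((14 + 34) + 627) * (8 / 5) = 1080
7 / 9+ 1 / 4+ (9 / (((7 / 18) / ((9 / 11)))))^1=55337 / 2772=19.96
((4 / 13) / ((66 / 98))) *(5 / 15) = 196 / 1287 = 0.15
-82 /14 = -41 /7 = -5.86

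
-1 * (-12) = 12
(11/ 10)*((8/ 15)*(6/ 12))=22/ 75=0.29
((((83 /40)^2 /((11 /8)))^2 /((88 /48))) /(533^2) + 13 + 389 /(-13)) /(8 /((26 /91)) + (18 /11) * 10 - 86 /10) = -127979766825037 /270460682492000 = -0.47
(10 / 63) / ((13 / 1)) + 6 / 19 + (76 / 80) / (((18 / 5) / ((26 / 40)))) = 1243703 / 2489760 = 0.50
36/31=1.16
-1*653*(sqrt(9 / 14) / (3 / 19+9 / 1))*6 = -343.03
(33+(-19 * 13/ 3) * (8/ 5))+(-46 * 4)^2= 506359/ 15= 33757.27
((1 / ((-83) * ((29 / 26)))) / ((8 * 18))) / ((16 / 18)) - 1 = -154061 / 154048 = -1.00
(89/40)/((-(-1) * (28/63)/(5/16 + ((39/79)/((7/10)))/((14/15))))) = 10598031/1981952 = 5.35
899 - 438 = 461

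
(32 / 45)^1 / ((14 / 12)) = 64 / 105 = 0.61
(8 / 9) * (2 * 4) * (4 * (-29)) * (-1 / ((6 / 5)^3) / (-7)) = -116000 / 1701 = -68.20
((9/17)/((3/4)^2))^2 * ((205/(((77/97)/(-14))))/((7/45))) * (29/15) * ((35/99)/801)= -1476262400/84030507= -17.57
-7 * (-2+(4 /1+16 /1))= -126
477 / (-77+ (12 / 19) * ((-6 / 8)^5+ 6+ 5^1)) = -2320128 / 341465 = -6.79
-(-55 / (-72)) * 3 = -55 / 24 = -2.29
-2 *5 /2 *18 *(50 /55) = -900 /11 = -81.82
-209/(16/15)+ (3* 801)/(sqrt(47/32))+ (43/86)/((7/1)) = -21937/112+ 9612* sqrt(94)/47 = 1786.94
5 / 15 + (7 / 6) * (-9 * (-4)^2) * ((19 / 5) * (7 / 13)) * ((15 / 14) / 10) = -7117 / 195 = -36.50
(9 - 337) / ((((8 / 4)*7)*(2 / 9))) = -738 / 7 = -105.43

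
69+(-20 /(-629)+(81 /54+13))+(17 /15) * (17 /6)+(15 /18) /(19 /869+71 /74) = 1158932399 /13231015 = 87.59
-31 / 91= -0.34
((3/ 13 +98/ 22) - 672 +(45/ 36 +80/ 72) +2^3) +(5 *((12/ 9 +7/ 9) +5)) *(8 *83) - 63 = 13092471/ 572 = 22888.94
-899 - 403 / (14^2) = -176607 / 196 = -901.06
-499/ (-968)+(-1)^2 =1467/ 968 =1.52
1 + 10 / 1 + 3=14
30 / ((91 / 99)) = 2970 / 91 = 32.64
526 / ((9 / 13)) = 6838 / 9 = 759.78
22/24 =11/12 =0.92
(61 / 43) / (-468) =-0.00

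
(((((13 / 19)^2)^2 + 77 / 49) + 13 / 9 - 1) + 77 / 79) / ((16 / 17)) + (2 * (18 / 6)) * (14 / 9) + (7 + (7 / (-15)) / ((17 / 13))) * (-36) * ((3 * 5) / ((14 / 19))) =-856653521023355 / 176421271824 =-4855.73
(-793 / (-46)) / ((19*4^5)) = 793 / 894976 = 0.00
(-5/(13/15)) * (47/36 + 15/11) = -26425/1716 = -15.40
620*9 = 5580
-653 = -653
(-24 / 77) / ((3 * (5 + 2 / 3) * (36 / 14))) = -4 / 561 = -0.01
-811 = -811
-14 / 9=-1.56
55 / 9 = 6.11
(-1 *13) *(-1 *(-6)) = -78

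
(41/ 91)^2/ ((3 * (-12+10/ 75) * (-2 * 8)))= 8405/ 23584288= 0.00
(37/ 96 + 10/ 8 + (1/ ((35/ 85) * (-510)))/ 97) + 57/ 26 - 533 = -2242081973/ 4236960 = -529.17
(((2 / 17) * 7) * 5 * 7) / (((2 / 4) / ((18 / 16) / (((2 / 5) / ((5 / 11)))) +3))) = 184485 / 748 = 246.64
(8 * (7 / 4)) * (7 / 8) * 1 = 49 / 4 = 12.25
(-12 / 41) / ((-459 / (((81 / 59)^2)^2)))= 19131876 / 8445800617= 0.00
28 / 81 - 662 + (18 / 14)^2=-2619545 / 3969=-660.00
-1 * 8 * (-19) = 152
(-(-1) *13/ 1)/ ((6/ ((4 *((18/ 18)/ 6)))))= 13/ 9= 1.44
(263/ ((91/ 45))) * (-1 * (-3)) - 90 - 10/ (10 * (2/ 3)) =298.66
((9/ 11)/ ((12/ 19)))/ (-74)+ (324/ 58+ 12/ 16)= 596637/ 94424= 6.32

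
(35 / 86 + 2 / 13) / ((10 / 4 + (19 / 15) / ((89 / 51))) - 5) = -0.32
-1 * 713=-713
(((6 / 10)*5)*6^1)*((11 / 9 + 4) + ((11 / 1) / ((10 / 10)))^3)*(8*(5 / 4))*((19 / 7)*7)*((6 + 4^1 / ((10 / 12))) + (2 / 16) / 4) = 197990051 / 4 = 49497512.75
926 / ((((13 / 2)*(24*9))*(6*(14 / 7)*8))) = 463 / 67392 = 0.01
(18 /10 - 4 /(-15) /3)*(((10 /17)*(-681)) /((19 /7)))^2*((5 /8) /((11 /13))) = 4102996625 /135014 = 30389.42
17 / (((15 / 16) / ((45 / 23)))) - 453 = -9603 / 23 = -417.52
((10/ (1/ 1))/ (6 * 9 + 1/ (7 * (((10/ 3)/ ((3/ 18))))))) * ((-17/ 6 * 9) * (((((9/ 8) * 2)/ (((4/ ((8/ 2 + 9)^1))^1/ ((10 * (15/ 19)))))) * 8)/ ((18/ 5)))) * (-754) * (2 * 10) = 1312242750000/ 143659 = 9134427.71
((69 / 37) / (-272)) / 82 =-69 / 825248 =-0.00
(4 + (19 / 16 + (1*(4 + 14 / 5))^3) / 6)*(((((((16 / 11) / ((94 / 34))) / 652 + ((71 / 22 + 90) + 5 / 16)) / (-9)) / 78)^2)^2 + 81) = 1835730078854862776951202143042104649839 / 400387718067946696317082162692096000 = 4584.88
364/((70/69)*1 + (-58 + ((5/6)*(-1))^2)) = -301392/46609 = -6.47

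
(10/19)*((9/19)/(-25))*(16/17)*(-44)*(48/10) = 304128/153425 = 1.98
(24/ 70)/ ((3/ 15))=12/ 7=1.71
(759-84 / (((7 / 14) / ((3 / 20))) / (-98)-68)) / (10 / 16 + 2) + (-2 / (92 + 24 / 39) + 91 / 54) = 23674432792 / 81278127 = 291.28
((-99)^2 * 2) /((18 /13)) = 14157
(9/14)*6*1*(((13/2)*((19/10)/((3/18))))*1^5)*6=1714.89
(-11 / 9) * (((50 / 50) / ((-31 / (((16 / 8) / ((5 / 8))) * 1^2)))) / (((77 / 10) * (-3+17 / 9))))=-16 / 1085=-0.01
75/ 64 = 1.17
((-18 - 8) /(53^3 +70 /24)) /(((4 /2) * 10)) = -78 /8932795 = -0.00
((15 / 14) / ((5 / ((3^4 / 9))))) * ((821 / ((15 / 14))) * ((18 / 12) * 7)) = 155169 / 10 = 15516.90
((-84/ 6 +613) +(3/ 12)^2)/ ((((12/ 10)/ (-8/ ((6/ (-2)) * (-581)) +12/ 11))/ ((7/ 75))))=369697/ 7304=50.62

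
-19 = -19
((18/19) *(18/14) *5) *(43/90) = 387/133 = 2.91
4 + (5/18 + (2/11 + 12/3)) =1675/198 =8.46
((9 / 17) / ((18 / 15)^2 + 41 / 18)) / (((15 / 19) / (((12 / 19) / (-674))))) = -1620 / 9584617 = -0.00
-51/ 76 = -0.67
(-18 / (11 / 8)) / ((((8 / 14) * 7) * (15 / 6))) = -72 / 55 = -1.31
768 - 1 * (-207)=975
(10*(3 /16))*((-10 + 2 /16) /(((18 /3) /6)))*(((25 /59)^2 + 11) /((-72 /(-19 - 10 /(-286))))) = -434253915 /7964528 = -54.52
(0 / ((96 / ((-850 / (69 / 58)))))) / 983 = 0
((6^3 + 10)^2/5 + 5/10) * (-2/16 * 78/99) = -120731/120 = -1006.09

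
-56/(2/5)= -140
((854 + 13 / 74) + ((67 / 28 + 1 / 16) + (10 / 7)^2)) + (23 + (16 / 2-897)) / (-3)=99845987 / 87024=1147.34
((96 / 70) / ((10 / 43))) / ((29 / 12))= 12384 / 5075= 2.44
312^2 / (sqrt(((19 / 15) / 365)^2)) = 532958400 / 19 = 28050442.11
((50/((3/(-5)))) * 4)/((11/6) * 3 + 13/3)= -2000/59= -33.90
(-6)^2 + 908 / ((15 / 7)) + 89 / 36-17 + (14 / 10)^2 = 402449 / 900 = 447.17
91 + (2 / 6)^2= 820 / 9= 91.11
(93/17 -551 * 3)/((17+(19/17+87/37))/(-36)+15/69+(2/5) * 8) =-4290265440/7418467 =-578.32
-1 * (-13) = 13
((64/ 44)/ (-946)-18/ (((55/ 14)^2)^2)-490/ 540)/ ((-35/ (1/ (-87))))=-0.00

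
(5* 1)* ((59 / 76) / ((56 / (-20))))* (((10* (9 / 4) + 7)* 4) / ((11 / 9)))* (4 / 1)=-783225 / 1463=-535.36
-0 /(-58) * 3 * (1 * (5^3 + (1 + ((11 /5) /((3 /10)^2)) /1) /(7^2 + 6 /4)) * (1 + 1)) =0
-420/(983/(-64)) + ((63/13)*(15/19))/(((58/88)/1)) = 233414580/7041229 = 33.15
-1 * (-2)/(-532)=-1/266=-0.00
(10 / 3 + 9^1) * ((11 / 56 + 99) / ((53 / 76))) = 3905165 / 2226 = 1754.34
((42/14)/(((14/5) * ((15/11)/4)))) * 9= 28.29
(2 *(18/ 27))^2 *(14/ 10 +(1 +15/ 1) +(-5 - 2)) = 832/ 45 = 18.49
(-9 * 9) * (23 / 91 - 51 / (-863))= -1983690 / 78533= -25.26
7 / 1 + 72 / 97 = 751 / 97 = 7.74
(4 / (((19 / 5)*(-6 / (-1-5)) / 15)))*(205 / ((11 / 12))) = 738000 / 209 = 3531.10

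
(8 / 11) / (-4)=-2 / 11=-0.18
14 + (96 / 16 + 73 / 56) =1193 / 56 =21.30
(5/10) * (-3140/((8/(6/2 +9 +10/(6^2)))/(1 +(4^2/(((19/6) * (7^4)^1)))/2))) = -7922539495/3284568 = -2412.05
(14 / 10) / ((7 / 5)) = 1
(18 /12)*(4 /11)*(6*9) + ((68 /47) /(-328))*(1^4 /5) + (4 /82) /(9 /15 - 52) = 1604474601 /54476290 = 29.45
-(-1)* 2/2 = 1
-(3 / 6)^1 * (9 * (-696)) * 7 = 21924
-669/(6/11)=-2453/2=-1226.50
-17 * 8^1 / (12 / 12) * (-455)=61880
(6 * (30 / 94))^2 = 8100 / 2209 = 3.67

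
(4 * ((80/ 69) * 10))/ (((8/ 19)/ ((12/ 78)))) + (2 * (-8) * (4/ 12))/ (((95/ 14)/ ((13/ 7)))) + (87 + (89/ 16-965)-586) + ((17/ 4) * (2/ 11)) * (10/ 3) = -21602529059/ 14997840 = -1440.38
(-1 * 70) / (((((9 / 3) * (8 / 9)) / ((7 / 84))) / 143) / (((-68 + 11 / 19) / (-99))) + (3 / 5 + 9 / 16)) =-31085600 / 662163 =-46.95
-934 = -934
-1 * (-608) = 608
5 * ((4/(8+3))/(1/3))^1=60/11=5.45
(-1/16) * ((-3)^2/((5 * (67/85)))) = -153/1072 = -0.14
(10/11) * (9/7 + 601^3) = 15195726160/77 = 197347092.99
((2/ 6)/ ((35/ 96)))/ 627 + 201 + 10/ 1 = 4630427/ 21945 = 211.00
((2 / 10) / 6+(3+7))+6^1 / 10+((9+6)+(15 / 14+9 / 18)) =5713 / 210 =27.20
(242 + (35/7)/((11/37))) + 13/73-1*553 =-236085/803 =-294.00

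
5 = 5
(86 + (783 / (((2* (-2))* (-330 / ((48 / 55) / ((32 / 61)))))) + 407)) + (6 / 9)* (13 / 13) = 71823689 / 145200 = 494.65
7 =7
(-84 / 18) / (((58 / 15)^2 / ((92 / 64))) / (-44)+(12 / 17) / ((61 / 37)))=-137739525 / 5660414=-24.33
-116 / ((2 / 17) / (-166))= 163676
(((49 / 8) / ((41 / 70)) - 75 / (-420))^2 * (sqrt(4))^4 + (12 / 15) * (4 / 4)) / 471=745749976 / 193978995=3.84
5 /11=0.45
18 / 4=9 / 2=4.50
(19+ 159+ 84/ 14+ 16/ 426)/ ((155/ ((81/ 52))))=52920/ 28613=1.85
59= 59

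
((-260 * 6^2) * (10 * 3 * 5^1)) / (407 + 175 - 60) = -78000 / 29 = -2689.66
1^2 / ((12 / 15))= 1.25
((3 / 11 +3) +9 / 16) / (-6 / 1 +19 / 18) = -6075 / 7832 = -0.78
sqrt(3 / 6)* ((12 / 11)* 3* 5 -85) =-755* sqrt(2) / 22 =-48.53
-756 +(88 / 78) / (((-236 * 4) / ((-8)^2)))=-1739732 / 2301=-756.08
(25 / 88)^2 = 625 / 7744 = 0.08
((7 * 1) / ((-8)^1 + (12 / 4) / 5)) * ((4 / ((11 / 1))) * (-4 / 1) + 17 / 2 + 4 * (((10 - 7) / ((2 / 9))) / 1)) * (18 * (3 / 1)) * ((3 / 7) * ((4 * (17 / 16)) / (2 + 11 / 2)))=-616437 / 814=-757.29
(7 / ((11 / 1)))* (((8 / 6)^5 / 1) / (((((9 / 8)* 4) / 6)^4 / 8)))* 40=587202560 / 216513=2712.09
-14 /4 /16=-7 /32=-0.22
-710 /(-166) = 355 /83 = 4.28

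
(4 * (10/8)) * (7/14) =5/2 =2.50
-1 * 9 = -9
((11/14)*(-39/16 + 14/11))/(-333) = 205/74592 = 0.00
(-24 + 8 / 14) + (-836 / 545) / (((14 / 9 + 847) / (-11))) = -13918688 / 594595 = -23.41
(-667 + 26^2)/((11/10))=90/11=8.18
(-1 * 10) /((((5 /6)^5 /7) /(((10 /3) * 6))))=-435456 /125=-3483.65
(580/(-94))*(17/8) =-2465/188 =-13.11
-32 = -32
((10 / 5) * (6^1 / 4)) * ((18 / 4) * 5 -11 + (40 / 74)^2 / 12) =94661 / 2738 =34.57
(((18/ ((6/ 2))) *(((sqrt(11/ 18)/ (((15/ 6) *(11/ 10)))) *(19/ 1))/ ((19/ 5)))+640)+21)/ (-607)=-661/ 607 - 20 *sqrt(22)/ 6677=-1.10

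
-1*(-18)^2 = -324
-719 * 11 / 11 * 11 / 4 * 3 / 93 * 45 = -355905 / 124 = -2870.20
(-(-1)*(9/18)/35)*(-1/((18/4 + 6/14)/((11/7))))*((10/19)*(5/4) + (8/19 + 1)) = -869/91770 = -0.01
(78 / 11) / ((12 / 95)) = 1235 / 22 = 56.14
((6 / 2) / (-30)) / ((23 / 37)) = -37 / 230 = -0.16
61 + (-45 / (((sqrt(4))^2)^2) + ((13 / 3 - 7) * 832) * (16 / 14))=-832417 / 336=-2477.43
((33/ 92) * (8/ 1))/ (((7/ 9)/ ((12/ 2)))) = 3564/ 161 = 22.14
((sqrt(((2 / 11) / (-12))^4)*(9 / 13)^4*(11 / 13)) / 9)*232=4698 / 4084223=0.00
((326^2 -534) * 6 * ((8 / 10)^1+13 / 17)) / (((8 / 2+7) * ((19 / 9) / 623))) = 24901606548 / 935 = 26632734.28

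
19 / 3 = 6.33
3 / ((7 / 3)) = 9 / 7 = 1.29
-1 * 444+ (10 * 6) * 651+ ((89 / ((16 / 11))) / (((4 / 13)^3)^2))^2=22330005857332914457 / 4294967296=5199109636.56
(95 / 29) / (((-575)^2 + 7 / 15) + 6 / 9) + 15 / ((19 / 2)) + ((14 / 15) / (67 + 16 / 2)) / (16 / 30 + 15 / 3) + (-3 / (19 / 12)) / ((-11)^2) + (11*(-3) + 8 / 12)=-21109587855100759 / 686093819866400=-30.77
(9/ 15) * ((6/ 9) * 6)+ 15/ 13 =3.55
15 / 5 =3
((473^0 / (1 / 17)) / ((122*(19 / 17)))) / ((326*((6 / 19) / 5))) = 1445 / 238632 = 0.01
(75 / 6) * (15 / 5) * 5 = 375 / 2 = 187.50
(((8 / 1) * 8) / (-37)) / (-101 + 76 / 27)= 1728 / 98087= 0.02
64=64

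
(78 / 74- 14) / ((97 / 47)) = -22513 / 3589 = -6.27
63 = 63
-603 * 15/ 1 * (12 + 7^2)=-551745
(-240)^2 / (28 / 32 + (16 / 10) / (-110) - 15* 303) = -42240000 / 3332369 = -12.68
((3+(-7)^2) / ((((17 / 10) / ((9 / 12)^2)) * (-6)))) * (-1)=195 / 68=2.87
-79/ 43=-1.84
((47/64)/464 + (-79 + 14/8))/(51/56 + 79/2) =-517993/270976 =-1.91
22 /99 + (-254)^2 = 580646 /9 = 64516.22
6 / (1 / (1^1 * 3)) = 18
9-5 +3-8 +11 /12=-1 /12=-0.08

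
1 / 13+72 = 937 / 13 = 72.08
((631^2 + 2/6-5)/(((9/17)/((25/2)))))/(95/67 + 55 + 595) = 6802500955/471366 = 14431.46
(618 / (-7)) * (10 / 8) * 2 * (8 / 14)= -6180 / 49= -126.12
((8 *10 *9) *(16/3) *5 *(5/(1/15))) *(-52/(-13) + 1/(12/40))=10560000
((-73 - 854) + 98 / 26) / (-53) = 12002 / 689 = 17.42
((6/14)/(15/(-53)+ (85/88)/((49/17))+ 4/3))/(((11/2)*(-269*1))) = -53424/255512071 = -0.00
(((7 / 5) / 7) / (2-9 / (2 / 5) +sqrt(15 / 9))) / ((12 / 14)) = -287 / 25115-14 *sqrt(15) / 75345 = -0.01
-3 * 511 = -1533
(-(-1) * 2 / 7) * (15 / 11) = 30 / 77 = 0.39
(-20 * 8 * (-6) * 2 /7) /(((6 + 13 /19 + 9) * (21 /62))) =376960 /7301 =51.63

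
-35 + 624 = 589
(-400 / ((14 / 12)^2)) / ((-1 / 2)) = 28800 / 49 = 587.76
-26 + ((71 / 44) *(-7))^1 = -1641 / 44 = -37.30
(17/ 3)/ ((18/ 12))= 34/ 9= 3.78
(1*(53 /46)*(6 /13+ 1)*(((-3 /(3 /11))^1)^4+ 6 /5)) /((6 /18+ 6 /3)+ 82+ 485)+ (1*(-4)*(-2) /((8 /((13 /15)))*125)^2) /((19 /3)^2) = 1559424333343403 /36007775781250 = 43.31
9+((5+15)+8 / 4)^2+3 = 496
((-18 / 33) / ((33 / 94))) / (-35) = 188 / 4235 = 0.04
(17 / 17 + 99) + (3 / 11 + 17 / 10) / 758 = 8338217 / 83380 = 100.00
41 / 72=0.57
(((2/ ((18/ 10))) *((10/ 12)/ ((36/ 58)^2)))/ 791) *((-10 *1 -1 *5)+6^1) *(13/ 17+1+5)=-2417875/ 13070484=-0.18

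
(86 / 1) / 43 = 2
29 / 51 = 0.57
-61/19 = -3.21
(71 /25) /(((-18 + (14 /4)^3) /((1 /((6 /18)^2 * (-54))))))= -284 /14925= -0.02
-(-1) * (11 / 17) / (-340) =-11 / 5780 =-0.00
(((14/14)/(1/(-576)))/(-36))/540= 4/135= 0.03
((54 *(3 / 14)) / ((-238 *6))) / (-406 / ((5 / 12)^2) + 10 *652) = -675 / 348313952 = -0.00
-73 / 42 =-1.74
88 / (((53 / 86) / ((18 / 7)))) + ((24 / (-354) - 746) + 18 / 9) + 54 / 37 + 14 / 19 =-5765731236 / 15387967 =-374.69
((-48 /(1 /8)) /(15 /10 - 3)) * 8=2048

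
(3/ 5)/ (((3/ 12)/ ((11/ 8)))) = 33/ 10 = 3.30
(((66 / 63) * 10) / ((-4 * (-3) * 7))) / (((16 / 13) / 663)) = 67.18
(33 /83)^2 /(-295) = -1089 /2032255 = -0.00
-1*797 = -797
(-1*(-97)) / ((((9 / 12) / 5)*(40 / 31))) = 3007 / 6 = 501.17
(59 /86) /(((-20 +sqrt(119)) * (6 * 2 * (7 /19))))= -5605 /507486-1121 * sqrt(119) /2029944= -0.02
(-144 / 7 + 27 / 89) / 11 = -12627 / 6853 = -1.84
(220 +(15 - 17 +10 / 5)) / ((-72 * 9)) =-55 / 162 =-0.34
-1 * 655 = -655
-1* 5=-5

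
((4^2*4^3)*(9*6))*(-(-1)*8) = 442368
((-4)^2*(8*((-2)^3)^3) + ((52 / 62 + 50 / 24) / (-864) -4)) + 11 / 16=-21064860439 / 321408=-65539.32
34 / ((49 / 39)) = 1326 / 49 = 27.06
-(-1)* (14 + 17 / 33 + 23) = 1238 / 33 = 37.52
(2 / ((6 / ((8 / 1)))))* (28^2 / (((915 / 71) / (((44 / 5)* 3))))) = 19593728 / 4575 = 4282.78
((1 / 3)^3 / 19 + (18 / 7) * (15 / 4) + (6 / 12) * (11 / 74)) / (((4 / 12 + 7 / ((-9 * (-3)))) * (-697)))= -5165407 / 219515968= -0.02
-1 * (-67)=67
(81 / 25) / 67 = 81 / 1675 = 0.05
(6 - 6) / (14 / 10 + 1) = 0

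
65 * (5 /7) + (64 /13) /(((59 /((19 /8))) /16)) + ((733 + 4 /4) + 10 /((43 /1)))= 180960925 /230867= 783.83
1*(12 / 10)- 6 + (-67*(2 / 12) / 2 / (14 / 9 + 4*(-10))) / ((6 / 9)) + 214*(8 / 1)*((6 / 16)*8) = 71018823 / 13840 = 5131.42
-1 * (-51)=51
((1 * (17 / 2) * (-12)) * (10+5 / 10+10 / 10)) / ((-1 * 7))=1173 / 7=167.57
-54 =-54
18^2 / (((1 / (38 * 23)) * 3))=94392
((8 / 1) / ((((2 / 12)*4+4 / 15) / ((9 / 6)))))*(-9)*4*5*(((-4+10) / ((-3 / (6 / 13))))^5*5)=20155392000 / 2599051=7754.90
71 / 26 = 2.73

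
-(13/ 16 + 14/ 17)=-1.64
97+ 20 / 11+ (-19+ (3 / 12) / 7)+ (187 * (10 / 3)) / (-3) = -354605 / 2772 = -127.92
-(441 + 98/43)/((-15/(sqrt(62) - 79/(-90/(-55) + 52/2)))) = -16564009/196080 + 19061 *sqrt(62)/645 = 148.22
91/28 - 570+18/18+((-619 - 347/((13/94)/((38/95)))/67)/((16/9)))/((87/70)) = -172302835/202072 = -852.68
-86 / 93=-0.92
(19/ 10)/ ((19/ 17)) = 17/ 10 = 1.70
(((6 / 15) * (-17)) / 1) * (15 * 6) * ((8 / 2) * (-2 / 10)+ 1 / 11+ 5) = -144432 / 55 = -2626.04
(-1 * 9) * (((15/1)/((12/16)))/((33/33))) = -180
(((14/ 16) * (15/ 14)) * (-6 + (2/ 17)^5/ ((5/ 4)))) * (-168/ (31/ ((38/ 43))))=50986911654/ 1892669381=26.94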